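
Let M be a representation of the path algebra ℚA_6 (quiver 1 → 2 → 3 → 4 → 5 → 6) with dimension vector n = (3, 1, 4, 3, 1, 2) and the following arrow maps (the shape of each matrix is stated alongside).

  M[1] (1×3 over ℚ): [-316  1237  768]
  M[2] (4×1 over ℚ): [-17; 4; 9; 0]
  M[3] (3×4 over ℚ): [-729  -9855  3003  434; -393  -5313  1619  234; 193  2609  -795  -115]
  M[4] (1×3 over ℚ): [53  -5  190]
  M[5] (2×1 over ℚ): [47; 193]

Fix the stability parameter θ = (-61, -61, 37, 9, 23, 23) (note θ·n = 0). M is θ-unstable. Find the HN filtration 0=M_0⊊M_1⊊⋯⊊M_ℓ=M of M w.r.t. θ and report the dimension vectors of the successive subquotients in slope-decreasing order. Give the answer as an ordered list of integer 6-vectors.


Barcode: M ≅ I[1,1]^2, I[1,3], I[3,4]^2, I[3,6], I[6,6]. HN layers by μ_θ (3 steps, strictly decreasing):
  μ^(1)=37; μ^(2)=23; μ^(3)=-61

((0, 0, 1, 0, 0, 0); (0, 0, 3, 3, 1, 2); (3, 1, 0, 0, 0, 0))


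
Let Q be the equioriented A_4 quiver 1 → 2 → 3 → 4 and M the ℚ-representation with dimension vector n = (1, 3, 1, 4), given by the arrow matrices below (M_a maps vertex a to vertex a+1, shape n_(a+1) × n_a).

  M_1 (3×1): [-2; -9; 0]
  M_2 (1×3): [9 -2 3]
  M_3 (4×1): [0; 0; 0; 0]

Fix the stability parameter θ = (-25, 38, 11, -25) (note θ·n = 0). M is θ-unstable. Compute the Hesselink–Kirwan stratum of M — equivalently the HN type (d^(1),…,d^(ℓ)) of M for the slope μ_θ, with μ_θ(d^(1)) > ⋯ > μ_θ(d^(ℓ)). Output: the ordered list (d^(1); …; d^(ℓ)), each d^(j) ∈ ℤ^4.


Interval decomposition of M: I[1,2], I[2,2], I[2,3], I[4,4]^4.
HN type (ℓ=3): μ^(1)=38; μ^(2)=49/2; μ^(3)=-25

((0, 2, 0, 0); (0, 1, 1, 0); (1, 0, 0, 4))


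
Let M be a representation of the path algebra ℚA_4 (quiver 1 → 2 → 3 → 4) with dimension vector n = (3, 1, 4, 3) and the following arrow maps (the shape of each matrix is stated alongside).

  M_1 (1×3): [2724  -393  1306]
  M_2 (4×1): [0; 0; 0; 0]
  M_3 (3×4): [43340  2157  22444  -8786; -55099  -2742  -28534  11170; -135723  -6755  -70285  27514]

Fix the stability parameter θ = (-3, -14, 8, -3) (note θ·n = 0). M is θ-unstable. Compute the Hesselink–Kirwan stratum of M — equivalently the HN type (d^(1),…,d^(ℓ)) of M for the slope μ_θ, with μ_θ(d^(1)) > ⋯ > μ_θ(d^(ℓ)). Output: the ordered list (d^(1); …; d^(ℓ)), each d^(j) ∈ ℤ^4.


Barcode: M ≅ I[1,1]^2, I[1,2], I[3,3], I[3,4]^3. HN layers by μ_θ (4 steps, strictly decreasing):
  μ^(1)=8; μ^(2)=5/2; μ^(3)=-3; μ^(4)=-17/2

((0, 0, 1, 0); (0, 0, 3, 3); (2, 0, 0, 0); (1, 1, 0, 0))


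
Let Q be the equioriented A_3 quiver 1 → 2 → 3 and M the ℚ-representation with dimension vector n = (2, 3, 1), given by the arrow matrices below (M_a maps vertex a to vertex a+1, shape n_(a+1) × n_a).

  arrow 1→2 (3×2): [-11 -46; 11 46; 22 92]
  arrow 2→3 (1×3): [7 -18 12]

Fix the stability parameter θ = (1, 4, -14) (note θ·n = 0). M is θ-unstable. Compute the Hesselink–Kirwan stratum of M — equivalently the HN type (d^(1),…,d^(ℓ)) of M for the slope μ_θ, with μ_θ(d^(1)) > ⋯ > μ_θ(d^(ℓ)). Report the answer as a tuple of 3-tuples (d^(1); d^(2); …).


Via rank(M_{q-1}∘⋯∘M_p): M ≅ I[1,1], I[1,3], I[2,2]^2.
μ_θ-semistable layers: μ^(1)=4; μ^(2)=1; μ^(3)=-3

((0, 2, 0); (1, 0, 0); (1, 1, 1))


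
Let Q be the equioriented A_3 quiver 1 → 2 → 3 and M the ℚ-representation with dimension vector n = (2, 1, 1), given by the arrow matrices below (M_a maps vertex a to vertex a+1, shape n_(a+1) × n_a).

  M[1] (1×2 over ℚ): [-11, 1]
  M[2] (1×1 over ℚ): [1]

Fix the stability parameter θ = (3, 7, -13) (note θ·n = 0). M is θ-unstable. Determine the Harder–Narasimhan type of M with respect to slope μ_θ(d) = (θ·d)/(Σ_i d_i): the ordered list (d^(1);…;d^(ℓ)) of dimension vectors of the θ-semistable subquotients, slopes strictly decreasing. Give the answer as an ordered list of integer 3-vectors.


Interval decomposition of M: I[1,1], I[1,3].
HN type (ℓ=2): μ^(1)=3; μ^(2)=-1

((1, 0, 0); (1, 1, 1))


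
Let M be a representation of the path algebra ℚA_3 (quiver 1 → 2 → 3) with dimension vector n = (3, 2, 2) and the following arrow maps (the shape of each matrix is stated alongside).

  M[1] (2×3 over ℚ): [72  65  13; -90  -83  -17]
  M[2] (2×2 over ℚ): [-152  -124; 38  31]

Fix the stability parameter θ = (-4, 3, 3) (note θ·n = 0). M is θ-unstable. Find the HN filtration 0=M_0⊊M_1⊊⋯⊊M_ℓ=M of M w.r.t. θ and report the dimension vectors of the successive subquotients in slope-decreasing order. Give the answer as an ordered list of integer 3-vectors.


Via rank(M_{q-1}∘⋯∘M_p): M ≅ I[1,1], I[1,2], I[1,3], I[3,3].
μ_θ-semistable layers: μ^(1)=3; μ^(2)=-4

((0, 2, 2); (3, 0, 0))


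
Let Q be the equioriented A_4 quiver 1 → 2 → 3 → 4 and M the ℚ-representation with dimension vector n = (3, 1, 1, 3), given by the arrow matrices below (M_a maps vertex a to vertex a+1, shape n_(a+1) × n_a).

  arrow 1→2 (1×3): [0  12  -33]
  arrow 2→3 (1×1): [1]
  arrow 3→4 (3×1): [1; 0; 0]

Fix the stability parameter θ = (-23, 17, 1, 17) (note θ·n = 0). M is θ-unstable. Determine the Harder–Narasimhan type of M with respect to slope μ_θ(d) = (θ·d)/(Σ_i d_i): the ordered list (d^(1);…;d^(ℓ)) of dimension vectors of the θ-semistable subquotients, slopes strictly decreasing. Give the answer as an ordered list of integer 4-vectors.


Via rank(M_{q-1}∘⋯∘M_p): M ≅ I[1,1]^2, I[1,4], I[4,4]^2.
μ_θ-semistable layers: μ^(1)=17; μ^(2)=9; μ^(3)=-23

((0, 0, 0, 3); (0, 1, 1, 0); (3, 0, 0, 0))


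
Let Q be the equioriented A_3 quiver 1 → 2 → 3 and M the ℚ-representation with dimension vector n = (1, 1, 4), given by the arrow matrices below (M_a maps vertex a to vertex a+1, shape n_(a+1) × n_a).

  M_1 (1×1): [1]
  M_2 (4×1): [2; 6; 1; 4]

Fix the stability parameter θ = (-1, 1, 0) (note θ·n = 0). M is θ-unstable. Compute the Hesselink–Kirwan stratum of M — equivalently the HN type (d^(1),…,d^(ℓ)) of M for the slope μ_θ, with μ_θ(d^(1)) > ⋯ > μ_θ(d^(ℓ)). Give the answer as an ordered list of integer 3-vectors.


Via rank(M_{q-1}∘⋯∘M_p): M ≅ I[1,3], I[3,3]^3.
μ_θ-semistable layers: μ^(1)=1/2; μ^(2)=0; μ^(3)=-1

((0, 1, 1); (0, 0, 3); (1, 0, 0))


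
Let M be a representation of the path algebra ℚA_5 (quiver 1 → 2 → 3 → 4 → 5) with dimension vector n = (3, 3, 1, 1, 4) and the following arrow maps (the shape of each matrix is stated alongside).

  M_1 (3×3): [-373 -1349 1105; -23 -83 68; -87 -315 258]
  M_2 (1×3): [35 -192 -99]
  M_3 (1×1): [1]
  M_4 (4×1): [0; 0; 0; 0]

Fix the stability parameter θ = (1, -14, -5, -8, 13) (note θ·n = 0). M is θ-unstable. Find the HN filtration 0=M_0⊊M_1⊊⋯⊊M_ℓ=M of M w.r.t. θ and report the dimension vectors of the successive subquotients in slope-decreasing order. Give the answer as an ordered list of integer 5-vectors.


Via rank(M_{q-1}∘⋯∘M_p): M ≅ I[1,1], I[1,2], I[1,4], I[2,2], I[5,5]^4.
μ_θ-semistable layers: μ^(1)=13; μ^(2)=1; μ^(3)=-13/2; μ^(4)=-14

((0, 0, 0, 0, 4); (1, 0, 0, 0, 0); (2, 2, 1, 1, 0); (0, 1, 0, 0, 0))


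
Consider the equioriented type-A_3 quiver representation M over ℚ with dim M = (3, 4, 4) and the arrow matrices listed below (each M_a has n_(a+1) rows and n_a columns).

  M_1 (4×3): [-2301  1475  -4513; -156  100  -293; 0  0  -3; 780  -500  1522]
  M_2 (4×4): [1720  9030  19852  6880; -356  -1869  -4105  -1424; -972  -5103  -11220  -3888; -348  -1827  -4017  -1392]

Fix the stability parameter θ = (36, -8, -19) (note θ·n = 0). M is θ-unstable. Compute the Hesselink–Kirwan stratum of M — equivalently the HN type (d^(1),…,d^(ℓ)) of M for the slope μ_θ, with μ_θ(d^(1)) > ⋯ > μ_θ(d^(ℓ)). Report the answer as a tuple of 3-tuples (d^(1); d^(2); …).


Barcode: M ≅ I[1,1], I[1,2], I[1,3], I[2,2], I[2,3], I[3,3]^2. HN layers by μ_θ (6 steps, strictly decreasing):
  μ^(1)=36; μ^(2)=14; μ^(3)=3; μ^(4)=-8; μ^(5)=-27/2; μ^(6)=-19

((1, 0, 0); (1, 1, 0); (1, 1, 1); (0, 1, 0); (0, 1, 1); (0, 0, 2))


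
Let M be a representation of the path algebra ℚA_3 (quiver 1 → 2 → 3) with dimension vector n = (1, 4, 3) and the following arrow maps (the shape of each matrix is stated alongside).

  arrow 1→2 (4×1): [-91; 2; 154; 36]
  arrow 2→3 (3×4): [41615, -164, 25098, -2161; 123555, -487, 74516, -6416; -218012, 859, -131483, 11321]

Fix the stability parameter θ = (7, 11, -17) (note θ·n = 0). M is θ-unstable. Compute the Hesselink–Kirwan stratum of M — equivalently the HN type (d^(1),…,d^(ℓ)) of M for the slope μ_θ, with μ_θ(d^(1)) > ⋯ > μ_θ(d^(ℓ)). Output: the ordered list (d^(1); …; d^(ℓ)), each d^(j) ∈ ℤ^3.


Barcode: M ≅ I[1,3], I[2,2], I[2,3]^2. HN layers by μ_θ (3 steps, strictly decreasing):
  μ^(1)=11; μ^(2)=1/3; μ^(3)=-3

((0, 1, 0); (1, 1, 1); (0, 2, 2))


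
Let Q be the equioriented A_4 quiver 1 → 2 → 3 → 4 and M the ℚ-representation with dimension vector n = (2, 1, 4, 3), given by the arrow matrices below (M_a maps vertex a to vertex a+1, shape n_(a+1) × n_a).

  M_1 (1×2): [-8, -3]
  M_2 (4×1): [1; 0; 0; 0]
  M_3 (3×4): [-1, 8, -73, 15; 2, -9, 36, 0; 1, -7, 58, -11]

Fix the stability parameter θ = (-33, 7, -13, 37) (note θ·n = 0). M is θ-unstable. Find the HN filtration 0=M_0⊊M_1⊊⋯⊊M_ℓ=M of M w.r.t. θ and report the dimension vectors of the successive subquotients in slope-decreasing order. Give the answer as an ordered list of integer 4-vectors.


Barcode: M ≅ I[1,1], I[1,4], I[3,3], I[3,4]^2. HN layers by μ_θ (4 steps, strictly decreasing):
  μ^(1)=37; μ^(2)=-3; μ^(3)=-13; μ^(4)=-33

((0, 0, 0, 3); (0, 1, 1, 0); (0, 0, 3, 0); (2, 0, 0, 0))


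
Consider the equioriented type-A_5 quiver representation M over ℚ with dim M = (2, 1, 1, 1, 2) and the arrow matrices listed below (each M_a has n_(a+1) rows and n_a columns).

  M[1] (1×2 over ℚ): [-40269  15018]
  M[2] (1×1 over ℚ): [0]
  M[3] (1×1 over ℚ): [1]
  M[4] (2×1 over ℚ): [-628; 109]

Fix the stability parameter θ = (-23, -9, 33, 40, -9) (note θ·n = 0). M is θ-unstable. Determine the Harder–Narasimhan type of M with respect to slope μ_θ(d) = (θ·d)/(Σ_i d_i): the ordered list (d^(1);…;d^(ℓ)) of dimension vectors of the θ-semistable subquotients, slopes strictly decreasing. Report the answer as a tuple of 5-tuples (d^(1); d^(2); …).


Barcode: M ≅ I[1,1], I[1,2], I[3,5], I[5,5]. HN layers by μ_θ (3 steps, strictly decreasing):
  μ^(1)=64/3; μ^(2)=-9; μ^(3)=-23

((0, 0, 1, 1, 1); (0, 1, 0, 0, 1); (2, 0, 0, 0, 0))


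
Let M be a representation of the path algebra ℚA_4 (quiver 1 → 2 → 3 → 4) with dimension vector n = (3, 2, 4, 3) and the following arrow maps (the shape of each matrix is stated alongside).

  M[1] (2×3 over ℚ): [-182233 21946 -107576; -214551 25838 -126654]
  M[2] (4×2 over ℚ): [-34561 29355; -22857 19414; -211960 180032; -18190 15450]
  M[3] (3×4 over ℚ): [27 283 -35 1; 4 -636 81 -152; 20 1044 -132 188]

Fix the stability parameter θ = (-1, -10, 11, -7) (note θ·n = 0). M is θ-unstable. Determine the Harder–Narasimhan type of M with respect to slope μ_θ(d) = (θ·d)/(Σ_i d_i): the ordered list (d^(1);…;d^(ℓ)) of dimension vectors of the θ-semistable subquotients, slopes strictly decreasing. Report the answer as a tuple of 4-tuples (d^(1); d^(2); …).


Via rank(M_{q-1}∘⋯∘M_p): M ≅ I[1,1], I[1,3], I[1,4], I[3,3], I[3,4], I[4,4].
μ_θ-semistable layers: μ^(1)=11; μ^(2)=2; μ^(3)=-1; μ^(4)=-11/2; μ^(5)=-7

((0, 0, 2, 0); (0, 0, 2, 2); (1, 0, 0, 0); (2, 2, 0, 0); (0, 0, 0, 1))


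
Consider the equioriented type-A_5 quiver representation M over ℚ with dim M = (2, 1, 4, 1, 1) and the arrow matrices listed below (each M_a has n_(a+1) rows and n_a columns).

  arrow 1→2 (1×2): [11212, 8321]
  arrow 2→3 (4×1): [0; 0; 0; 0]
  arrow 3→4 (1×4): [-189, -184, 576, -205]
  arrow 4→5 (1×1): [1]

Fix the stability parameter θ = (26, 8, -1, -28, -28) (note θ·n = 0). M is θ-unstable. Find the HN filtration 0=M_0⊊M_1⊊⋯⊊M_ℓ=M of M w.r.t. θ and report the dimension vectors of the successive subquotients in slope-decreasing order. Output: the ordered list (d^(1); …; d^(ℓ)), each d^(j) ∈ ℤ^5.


Barcode: M ≅ I[1,1], I[1,2], I[3,3]^3, I[3,5]. HN layers by μ_θ (4 steps, strictly decreasing):
  μ^(1)=26; μ^(2)=17; μ^(3)=-1; μ^(4)=-19

((1, 0, 0, 0, 0); (1, 1, 0, 0, 0); (0, 0, 3, 0, 0); (0, 0, 1, 1, 1))


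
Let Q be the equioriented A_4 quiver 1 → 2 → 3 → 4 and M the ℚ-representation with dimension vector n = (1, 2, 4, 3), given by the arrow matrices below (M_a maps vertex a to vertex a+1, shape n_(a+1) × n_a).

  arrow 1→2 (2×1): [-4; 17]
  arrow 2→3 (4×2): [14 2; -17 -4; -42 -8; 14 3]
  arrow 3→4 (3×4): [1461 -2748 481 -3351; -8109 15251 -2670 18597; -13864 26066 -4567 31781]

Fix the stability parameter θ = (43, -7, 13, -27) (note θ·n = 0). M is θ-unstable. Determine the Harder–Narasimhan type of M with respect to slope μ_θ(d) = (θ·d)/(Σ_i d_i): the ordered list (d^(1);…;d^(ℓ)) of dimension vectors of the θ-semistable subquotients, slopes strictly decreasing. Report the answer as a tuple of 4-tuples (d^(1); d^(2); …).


Barcode: M ≅ I[1,4], I[2,4], I[3,3], I[3,4]. HN layers by μ_θ (3 steps, strictly decreasing):
  μ^(1)=13; μ^(2)=11/2; μ^(3)=-7

((0, 0, 1, 0); (1, 1, 1, 1); (0, 1, 2, 2))


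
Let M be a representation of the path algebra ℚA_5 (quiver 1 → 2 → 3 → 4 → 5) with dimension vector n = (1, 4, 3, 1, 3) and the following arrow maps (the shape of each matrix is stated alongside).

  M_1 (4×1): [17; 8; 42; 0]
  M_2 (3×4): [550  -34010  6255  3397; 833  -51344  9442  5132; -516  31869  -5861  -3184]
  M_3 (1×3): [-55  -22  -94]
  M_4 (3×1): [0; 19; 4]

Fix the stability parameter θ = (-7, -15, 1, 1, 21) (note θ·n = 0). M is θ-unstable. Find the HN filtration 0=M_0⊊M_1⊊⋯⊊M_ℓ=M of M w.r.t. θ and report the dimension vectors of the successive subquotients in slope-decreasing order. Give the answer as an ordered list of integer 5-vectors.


Interval decomposition of M: I[1,5], I[2,2], I[2,3]^2, I[5,5]^2.
HN type (ℓ=4): μ^(1)=21; μ^(2)=1; μ^(3)=-11; μ^(4)=-15

((0, 0, 0, 0, 3); (0, 0, 3, 1, 0); (1, 1, 0, 0, 0); (0, 3, 0, 0, 0))


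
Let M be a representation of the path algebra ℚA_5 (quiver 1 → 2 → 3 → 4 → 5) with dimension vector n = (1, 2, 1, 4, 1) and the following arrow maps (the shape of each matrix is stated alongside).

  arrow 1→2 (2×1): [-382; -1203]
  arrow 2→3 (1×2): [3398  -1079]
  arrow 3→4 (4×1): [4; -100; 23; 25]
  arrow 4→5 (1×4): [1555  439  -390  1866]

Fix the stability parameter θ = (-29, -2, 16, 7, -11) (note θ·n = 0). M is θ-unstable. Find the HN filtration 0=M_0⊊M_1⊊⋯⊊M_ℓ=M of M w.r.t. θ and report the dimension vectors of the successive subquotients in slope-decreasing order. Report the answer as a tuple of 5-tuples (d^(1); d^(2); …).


Via rank(M_{q-1}∘⋯∘M_p): M ≅ I[1,4], I[2,2], I[4,4]^2, I[4,5].
μ_θ-semistable layers: μ^(1)=23/2; μ^(2)=7; μ^(3)=-2; μ^(4)=-29

((0, 0, 1, 1, 0); (0, 0, 0, 2, 0); (0, 2, 0, 1, 1); (1, 0, 0, 0, 0))


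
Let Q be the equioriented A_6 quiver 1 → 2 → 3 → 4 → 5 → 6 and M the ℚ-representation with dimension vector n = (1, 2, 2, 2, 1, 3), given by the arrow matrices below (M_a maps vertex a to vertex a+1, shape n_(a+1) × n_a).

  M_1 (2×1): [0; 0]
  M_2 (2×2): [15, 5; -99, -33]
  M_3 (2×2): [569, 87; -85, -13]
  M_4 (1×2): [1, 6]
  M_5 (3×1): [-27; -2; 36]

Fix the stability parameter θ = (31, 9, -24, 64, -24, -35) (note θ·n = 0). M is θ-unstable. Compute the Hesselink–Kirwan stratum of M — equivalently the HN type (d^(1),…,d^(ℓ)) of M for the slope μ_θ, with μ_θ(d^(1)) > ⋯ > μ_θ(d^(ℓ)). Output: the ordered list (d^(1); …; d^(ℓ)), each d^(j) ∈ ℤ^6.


Barcode: M ≅ I[1,1], I[2,2], I[2,6], I[3,4], I[6,6]^2. HN layers by μ_θ (7 steps, strictly decreasing):
  μ^(1)=64; μ^(2)=31; μ^(3)=9; μ^(4)=5/3; μ^(5)=-15/2; μ^(6)=-24; μ^(7)=-35

((0, 0, 0, 1, 0, 0); (1, 0, 0, 0, 0, 0); (0, 1, 0, 0, 0, 0); (0, 0, 0, 1, 1, 1); (0, 1, 1, 0, 0, 0); (0, 0, 1, 0, 0, 0); (0, 0, 0, 0, 0, 2))


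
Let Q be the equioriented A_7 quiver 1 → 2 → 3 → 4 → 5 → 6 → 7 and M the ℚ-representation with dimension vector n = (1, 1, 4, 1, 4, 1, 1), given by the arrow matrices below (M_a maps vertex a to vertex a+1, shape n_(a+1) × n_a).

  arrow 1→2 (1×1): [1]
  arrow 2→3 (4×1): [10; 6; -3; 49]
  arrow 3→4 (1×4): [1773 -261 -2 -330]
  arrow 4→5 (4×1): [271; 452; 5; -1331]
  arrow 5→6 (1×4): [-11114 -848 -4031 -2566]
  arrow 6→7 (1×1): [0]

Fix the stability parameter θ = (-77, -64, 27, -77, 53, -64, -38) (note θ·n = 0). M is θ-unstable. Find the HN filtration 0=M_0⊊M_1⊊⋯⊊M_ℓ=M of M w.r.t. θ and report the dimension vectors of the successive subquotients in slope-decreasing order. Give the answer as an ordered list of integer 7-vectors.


Via rank(M_{q-1}∘⋯∘M_p): M ≅ I[1,3], I[3,3]^2, I[3,6], I[5,5]^3, I[7,7].
μ_θ-semistable layers: μ^(1)=53; μ^(2)=27; μ^(3)=-11/2; μ^(4)=-25; μ^(5)=-38; μ^(6)=-64; μ^(7)=-77

((0, 0, 0, 0, 3, 0, 0); (0, 0, 3, 0, 0, 0, 0); (0, 0, 0, 0, 1, 1, 0); (0, 0, 1, 1, 0, 0, 0); (0, 0, 0, 0, 0, 0, 1); (0, 1, 0, 0, 0, 0, 0); (1, 0, 0, 0, 0, 0, 0))


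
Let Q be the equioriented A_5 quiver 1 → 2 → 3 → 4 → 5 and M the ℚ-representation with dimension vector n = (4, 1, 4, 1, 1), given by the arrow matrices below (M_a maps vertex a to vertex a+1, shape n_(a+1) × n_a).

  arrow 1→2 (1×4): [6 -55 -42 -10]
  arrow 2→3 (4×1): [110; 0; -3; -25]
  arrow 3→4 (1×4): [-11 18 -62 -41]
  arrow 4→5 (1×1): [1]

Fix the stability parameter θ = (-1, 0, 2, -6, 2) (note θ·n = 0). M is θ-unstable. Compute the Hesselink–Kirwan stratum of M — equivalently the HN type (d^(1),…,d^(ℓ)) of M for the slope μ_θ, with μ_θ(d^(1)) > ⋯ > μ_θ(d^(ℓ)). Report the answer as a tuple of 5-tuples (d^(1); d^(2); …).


Interval decomposition of M: I[1,1]^3, I[1,5], I[3,3]^3.
HN type (ℓ=3): μ^(1)=2; μ^(2)=-1; μ^(3)=-5/4

((0, 0, 3, 0, 1); (3, 0, 0, 0, 0); (1, 1, 1, 1, 0))


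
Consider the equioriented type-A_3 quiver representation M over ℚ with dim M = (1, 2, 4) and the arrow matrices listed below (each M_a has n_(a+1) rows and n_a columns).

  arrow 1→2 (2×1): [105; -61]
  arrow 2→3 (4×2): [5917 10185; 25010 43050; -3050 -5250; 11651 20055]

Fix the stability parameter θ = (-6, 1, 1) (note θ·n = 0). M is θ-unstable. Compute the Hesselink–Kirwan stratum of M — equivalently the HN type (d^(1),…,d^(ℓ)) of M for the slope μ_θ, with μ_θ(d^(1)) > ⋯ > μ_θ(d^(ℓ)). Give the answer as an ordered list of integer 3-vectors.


Via rank(M_{q-1}∘⋯∘M_p): M ≅ I[1,2], I[2,3], I[3,3]^3.
μ_θ-semistable layers: μ^(1)=1; μ^(2)=-6

((0, 2, 4); (1, 0, 0))


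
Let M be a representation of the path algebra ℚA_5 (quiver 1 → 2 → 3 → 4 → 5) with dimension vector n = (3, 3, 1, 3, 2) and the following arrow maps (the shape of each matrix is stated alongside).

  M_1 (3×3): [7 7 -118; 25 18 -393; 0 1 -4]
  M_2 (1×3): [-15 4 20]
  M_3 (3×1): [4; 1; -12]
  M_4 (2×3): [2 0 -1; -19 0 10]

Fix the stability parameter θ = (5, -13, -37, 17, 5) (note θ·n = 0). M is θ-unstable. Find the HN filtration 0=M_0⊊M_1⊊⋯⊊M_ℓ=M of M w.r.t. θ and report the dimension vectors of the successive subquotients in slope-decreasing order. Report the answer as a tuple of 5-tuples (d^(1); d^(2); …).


Via rank(M_{q-1}∘⋯∘M_p): M ≅ I[1,2]^2, I[1,5], I[4,4], I[4,5].
μ_θ-semistable layers: μ^(1)=17; μ^(2)=11; μ^(3)=-4; μ^(4)=-15

((0, 0, 0, 1, 0); (0, 0, 0, 2, 2); (2, 2, 0, 0, 0); (1, 1, 1, 0, 0))


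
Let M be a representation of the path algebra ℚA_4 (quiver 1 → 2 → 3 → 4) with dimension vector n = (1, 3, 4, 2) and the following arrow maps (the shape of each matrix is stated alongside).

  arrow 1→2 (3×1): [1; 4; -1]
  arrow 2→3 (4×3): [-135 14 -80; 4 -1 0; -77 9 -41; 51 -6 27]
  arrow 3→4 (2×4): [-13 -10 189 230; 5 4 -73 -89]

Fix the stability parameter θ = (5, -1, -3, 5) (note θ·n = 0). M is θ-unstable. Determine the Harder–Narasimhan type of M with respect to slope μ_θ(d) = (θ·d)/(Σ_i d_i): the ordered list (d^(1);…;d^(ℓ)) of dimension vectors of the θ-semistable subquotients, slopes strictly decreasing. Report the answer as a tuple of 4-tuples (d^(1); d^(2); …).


Interval decomposition of M: I[1,4], I[2,3], I[2,4], I[3,3].
HN type (ℓ=4): μ^(1)=5; μ^(2)=1/3; μ^(3)=-2; μ^(4)=-3

((0, 0, 0, 2); (1, 1, 1, 0); (0, 2, 2, 0); (0, 0, 1, 0))


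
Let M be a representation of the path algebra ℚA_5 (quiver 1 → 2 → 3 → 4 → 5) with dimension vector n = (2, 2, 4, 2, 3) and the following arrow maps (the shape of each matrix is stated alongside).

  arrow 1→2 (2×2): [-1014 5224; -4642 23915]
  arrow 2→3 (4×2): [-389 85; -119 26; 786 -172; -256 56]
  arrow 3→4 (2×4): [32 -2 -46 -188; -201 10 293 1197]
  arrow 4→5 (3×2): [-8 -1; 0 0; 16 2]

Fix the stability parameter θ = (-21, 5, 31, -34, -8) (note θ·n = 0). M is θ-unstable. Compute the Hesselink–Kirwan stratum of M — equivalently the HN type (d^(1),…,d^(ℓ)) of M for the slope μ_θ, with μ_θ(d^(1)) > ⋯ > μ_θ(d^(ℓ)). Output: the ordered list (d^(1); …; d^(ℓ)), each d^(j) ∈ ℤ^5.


Via rank(M_{q-1}∘⋯∘M_p): M ≅ I[1,4], I[1,5], I[3,3]^2, I[5,5]^2.
μ_θ-semistable layers: μ^(1)=31; μ^(2)=2/3; μ^(3)=-3/2; μ^(4)=-8; μ^(5)=-21

((0, 0, 2, 0, 0); (0, 1, 1, 1, 0); (0, 1, 1, 1, 1); (0, 0, 0, 0, 2); (2, 0, 0, 0, 0))


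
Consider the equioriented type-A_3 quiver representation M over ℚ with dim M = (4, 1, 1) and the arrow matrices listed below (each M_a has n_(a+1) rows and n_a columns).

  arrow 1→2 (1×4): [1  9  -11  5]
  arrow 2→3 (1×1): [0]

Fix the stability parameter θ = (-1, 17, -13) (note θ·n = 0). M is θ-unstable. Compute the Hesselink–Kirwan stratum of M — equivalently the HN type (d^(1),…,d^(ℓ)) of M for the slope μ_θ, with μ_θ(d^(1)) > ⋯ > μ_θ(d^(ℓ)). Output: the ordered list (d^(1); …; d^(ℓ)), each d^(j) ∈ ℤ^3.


Barcode: M ≅ I[1,1]^3, I[1,2], I[3,3]. HN layers by μ_θ (3 steps, strictly decreasing):
  μ^(1)=17; μ^(2)=-1; μ^(3)=-13

((0, 1, 0); (4, 0, 0); (0, 0, 1))


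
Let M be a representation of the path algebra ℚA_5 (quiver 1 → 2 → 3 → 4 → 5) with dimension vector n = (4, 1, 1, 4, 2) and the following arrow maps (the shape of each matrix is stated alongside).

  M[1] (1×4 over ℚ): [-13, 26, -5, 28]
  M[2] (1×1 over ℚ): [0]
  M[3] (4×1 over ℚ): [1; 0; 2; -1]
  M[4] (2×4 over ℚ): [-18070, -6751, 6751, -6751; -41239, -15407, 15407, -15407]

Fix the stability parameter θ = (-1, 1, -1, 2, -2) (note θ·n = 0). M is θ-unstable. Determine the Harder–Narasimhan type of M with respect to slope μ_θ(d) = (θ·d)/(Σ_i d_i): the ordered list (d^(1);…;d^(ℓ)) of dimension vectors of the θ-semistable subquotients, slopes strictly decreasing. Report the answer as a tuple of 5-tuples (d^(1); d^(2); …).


Barcode: M ≅ I[1,1]^3, I[1,2], I[3,5], I[4,4]^2, I[4,5]. HN layers by μ_θ (4 steps, strictly decreasing):
  μ^(1)=2; μ^(2)=1; μ^(3)=0; μ^(4)=-1

((0, 0, 0, 2, 0); (0, 1, 0, 0, 0); (0, 0, 0, 2, 2); (4, 0, 1, 0, 0))


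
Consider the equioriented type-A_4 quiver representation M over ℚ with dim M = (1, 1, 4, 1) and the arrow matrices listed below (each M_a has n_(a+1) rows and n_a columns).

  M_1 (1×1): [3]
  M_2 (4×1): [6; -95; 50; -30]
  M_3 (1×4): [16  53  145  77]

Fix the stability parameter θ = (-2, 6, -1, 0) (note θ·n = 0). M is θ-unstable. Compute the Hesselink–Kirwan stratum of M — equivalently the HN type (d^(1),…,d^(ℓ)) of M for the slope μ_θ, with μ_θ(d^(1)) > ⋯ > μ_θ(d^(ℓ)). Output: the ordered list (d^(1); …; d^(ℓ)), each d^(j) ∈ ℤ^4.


Via rank(M_{q-1}∘⋯∘M_p): M ≅ I[1,4], I[3,3]^3.
μ_θ-semistable layers: μ^(1)=5/3; μ^(2)=-1; μ^(3)=-2

((0, 1, 1, 1); (0, 0, 3, 0); (1, 0, 0, 0))


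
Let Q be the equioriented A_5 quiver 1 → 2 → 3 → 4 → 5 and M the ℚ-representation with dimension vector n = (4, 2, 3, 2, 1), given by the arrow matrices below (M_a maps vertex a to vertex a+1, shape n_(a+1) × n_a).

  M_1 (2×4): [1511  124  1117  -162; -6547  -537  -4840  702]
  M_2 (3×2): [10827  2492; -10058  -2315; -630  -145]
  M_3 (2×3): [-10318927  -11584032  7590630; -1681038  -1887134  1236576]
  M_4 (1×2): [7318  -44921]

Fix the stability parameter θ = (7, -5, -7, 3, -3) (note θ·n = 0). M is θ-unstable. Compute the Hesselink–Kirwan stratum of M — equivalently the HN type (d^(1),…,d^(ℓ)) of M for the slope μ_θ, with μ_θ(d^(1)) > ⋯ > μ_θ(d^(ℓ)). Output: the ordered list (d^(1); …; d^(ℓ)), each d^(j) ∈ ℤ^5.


Interval decomposition of M: I[1,1]^2, I[1,4], I[1,5], I[3,3].
HN type (ℓ=5): μ^(1)=7; μ^(2)=3; μ^(3)=0; μ^(4)=-5/3; μ^(5)=-7

((2, 0, 0, 0, 0); (0, 0, 0, 1, 0); (0, 0, 0, 1, 1); (2, 2, 2, 0, 0); (0, 0, 1, 0, 0))


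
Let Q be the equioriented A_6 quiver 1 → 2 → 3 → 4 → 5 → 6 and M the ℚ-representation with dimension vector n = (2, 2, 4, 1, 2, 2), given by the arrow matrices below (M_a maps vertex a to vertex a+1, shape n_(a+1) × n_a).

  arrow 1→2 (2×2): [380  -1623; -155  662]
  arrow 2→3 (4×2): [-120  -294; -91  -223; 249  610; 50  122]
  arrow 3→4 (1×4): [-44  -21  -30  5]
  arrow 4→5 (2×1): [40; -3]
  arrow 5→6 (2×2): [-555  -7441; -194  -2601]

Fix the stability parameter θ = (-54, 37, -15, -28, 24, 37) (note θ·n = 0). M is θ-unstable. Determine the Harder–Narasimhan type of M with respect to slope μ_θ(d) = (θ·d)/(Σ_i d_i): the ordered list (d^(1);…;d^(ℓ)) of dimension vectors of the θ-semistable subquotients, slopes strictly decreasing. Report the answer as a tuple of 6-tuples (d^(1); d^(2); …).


Interval decomposition of M: I[1,3], I[1,6], I[3,3]^2, I[5,6].
HN type (ℓ=6): μ^(1)=37; μ^(2)=24; μ^(3)=11; μ^(4)=-2; μ^(5)=-15; μ^(6)=-54

((0, 0, 0, 0, 0, 2); (0, 0, 0, 0, 2, 0); (0, 1, 1, 0, 0, 0); (0, 1, 1, 1, 0, 0); (0, 0, 2, 0, 0, 0); (2, 0, 0, 0, 0, 0))


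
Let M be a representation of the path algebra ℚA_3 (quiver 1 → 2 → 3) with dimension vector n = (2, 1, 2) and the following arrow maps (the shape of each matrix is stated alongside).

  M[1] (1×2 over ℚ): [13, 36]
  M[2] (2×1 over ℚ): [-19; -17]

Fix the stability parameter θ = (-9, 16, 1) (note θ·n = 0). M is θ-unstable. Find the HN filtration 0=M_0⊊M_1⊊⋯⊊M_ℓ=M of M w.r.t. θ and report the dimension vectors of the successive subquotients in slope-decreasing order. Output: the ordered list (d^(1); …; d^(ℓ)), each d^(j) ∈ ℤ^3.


Via rank(M_{q-1}∘⋯∘M_p): M ≅ I[1,1], I[1,3], I[3,3].
μ_θ-semistable layers: μ^(1)=17/2; μ^(2)=1; μ^(3)=-9

((0, 1, 1); (0, 0, 1); (2, 0, 0))


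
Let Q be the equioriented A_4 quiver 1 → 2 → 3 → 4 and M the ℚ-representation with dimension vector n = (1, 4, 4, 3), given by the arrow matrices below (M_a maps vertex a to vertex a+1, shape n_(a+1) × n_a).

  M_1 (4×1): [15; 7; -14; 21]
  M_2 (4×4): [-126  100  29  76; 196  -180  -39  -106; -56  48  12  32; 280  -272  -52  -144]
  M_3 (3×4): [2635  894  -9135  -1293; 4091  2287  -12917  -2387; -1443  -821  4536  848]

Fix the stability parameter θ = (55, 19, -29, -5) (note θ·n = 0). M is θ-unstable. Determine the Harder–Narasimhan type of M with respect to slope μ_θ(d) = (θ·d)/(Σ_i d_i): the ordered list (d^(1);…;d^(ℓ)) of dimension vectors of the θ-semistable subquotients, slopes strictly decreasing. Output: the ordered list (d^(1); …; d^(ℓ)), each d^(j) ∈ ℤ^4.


Barcode: M ≅ I[1,2], I[2,2], I[2,4]^2, I[3,3], I[3,4]. HN layers by μ_θ (4 steps, strictly decreasing):
  μ^(1)=37; μ^(2)=19; μ^(3)=-5; μ^(4)=-29

((1, 1, 0, 0); (0, 1, 0, 0); (0, 2, 2, 3); (0, 0, 2, 0))


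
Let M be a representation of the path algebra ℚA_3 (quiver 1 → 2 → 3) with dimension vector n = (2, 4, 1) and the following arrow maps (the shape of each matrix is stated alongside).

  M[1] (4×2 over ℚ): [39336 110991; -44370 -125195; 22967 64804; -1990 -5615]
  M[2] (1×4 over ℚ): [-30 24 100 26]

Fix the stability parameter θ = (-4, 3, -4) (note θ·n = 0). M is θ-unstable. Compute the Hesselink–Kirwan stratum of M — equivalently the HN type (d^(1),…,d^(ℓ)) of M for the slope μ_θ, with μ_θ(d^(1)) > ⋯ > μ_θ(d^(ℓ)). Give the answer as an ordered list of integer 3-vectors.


Barcode: M ≅ I[1,2]^2, I[2,2], I[2,3]. HN layers by μ_θ (3 steps, strictly decreasing):
  μ^(1)=3; μ^(2)=-1/2; μ^(3)=-4

((0, 3, 0); (0, 1, 1); (2, 0, 0))


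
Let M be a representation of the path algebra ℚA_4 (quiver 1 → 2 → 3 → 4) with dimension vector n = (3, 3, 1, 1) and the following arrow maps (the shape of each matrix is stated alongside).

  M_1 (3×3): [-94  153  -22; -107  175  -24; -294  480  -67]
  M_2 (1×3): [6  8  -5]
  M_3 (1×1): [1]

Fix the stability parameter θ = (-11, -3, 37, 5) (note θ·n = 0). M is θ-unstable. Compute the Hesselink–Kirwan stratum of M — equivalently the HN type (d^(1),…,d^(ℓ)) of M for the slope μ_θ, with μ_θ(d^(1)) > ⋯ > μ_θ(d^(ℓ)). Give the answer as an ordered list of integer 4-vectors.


Interval decomposition of M: I[1,2]^2, I[1,4].
HN type (ℓ=3): μ^(1)=21; μ^(2)=-3; μ^(3)=-11

((0, 0, 1, 1); (0, 3, 0, 0); (3, 0, 0, 0))


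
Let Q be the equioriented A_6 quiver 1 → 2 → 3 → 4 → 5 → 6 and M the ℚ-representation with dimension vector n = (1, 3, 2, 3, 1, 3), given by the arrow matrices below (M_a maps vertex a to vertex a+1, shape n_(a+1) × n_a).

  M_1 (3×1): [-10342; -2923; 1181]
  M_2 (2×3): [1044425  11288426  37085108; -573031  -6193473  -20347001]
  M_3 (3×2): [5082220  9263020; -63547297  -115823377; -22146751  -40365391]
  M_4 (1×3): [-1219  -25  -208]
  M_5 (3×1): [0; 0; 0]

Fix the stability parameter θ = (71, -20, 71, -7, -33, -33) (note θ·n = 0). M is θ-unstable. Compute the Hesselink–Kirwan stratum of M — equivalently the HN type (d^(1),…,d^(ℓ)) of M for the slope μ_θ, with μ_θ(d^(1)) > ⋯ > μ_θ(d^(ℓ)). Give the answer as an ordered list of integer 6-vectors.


Via rank(M_{q-1}∘⋯∘M_p): M ≅ I[1,2], I[2,3], I[2,5], I[4,4]^2, I[6,6]^3.
μ_θ-semistable layers: μ^(1)=71; μ^(2)=51/2; μ^(3)=31/3; μ^(4)=-7; μ^(5)=-20; μ^(6)=-33

((0, 0, 1, 0, 0, 0); (1, 1, 0, 0, 0, 0); (0, 0, 1, 1, 1, 0); (0, 0, 0, 2, 0, 0); (0, 2, 0, 0, 0, 0); (0, 0, 0, 0, 0, 3))


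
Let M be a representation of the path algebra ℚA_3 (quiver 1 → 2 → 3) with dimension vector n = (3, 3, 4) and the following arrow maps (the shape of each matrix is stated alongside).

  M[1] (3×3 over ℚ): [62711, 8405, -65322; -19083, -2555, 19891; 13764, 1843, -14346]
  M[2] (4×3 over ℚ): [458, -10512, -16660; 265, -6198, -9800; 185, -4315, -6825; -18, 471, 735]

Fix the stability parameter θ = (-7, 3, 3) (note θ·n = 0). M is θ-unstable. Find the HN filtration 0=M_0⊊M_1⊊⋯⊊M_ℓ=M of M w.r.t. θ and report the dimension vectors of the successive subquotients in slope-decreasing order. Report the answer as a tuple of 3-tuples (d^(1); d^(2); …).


Via rank(M_{q-1}∘⋯∘M_p): M ≅ I[1,2], I[1,3]^2, I[3,3]^2.
μ_θ-semistable layers: μ^(1)=3; μ^(2)=-7

((0, 3, 4); (3, 0, 0))


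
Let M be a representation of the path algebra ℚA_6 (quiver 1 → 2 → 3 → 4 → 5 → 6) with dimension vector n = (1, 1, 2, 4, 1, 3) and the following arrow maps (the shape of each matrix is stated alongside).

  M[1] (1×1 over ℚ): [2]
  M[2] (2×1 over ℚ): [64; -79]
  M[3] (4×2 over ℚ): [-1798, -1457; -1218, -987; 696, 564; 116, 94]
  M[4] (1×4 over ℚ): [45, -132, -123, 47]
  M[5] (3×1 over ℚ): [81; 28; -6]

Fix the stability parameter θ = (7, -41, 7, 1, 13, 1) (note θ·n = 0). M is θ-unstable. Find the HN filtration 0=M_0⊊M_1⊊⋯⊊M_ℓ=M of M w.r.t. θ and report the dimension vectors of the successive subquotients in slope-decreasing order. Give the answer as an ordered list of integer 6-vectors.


Interval decomposition of M: I[1,6], I[3,3], I[4,4]^3, I[6,6]^2.
HN type (ℓ=4): μ^(1)=7; μ^(2)=4; μ^(3)=1; μ^(4)=-17

((0, 0, 1, 0, 1, 1); (0, 0, 1, 1, 0, 0); (0, 0, 0, 3, 0, 2); (1, 1, 0, 0, 0, 0))


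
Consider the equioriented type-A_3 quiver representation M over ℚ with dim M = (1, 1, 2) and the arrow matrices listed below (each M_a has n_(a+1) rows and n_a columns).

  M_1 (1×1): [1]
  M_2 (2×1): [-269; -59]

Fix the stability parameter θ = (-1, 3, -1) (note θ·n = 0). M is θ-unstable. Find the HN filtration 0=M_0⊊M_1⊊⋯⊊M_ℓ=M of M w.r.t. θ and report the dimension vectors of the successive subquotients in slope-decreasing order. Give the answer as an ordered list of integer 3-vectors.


Via rank(M_{q-1}∘⋯∘M_p): M ≅ I[1,3], I[3,3].
μ_θ-semistable layers: μ^(1)=1; μ^(2)=-1

((0, 1, 1); (1, 0, 1))


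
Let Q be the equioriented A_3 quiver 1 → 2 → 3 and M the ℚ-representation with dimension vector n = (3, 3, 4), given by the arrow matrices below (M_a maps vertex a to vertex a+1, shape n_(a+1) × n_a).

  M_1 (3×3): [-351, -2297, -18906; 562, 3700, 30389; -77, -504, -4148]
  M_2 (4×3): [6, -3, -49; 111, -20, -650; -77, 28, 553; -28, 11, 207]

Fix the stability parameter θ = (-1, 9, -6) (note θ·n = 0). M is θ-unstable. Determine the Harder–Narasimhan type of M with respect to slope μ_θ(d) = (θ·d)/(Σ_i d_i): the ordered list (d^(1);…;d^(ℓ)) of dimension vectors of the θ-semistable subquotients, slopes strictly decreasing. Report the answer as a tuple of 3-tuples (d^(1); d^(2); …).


Via rank(M_{q-1}∘⋯∘M_p): M ≅ I[1,3]^3, I[3,3].
μ_θ-semistable layers: μ^(1)=3/2; μ^(2)=-1; μ^(3)=-6

((0, 3, 3); (3, 0, 0); (0, 0, 1))


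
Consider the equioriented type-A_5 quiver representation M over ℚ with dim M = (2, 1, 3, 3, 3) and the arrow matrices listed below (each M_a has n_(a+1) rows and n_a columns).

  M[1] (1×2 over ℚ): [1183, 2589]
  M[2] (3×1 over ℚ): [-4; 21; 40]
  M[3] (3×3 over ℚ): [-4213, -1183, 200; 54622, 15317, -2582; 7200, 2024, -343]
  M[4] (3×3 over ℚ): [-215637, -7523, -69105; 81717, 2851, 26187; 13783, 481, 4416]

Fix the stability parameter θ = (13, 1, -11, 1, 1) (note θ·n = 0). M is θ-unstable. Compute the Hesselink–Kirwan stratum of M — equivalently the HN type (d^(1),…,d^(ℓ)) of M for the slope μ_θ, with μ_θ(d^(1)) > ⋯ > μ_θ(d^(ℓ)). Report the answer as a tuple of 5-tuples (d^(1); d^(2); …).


Via rank(M_{q-1}∘⋯∘M_p): M ≅ I[1,1], I[1,4], I[3,5]^2, I[5,5].
μ_θ-semistable layers: μ^(1)=13; μ^(2)=1; μ^(3)=-11

((1, 0, 0, 0, 0); (1, 1, 1, 3, 3); (0, 0, 2, 0, 0))


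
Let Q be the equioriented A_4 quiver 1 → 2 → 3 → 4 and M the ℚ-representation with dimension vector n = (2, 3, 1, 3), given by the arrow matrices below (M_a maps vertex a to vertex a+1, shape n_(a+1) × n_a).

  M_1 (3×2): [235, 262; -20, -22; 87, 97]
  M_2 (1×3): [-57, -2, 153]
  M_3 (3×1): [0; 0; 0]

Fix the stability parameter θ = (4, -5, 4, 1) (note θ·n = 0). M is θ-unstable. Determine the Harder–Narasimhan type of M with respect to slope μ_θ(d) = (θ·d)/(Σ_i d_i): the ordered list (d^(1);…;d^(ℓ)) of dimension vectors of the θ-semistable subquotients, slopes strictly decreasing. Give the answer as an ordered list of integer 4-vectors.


Barcode: M ≅ I[1,2], I[1,3], I[2,2], I[4,4]^3. HN layers by μ_θ (4 steps, strictly decreasing):
  μ^(1)=4; μ^(2)=1; μ^(3)=-1/2; μ^(4)=-5

((0, 0, 1, 0); (0, 0, 0, 3); (2, 2, 0, 0); (0, 1, 0, 0))


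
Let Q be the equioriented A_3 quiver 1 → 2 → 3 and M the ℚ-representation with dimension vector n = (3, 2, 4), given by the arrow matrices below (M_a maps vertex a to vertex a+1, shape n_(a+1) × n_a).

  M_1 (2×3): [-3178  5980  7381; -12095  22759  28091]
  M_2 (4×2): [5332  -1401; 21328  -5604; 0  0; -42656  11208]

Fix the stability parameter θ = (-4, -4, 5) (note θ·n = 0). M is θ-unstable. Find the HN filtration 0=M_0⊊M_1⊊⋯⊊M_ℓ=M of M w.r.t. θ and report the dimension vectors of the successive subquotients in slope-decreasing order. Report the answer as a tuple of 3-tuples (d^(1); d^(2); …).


Barcode: M ≅ I[1,1], I[1,2], I[1,3], I[3,3]^3. HN layers by μ_θ (2 steps, strictly decreasing):
  μ^(1)=5; μ^(2)=-4

((0, 0, 4); (3, 2, 0))


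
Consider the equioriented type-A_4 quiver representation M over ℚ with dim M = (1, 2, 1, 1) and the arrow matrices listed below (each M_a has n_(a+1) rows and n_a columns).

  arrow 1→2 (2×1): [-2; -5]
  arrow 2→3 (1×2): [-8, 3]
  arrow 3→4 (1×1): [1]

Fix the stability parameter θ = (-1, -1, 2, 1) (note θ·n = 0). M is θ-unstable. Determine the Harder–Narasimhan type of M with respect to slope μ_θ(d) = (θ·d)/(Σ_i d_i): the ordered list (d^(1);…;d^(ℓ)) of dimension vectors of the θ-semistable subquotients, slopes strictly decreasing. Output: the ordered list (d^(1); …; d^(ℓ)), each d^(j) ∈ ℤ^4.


Via rank(M_{q-1}∘⋯∘M_p): M ≅ I[1,4], I[2,2].
μ_θ-semistable layers: μ^(1)=3/2; μ^(2)=-1

((0, 0, 1, 1); (1, 2, 0, 0))


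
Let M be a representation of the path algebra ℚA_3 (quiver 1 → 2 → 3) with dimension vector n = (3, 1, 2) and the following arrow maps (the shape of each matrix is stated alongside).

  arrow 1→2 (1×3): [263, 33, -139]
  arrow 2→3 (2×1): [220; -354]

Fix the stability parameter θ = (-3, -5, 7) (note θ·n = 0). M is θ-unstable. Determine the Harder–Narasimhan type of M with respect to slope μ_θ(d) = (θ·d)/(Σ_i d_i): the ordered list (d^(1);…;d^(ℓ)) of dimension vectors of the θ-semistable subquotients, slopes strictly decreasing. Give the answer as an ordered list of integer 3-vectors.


Interval decomposition of M: I[1,1]^2, I[1,3], I[3,3].
HN type (ℓ=3): μ^(1)=7; μ^(2)=-3; μ^(3)=-4

((0, 0, 2); (2, 0, 0); (1, 1, 0))


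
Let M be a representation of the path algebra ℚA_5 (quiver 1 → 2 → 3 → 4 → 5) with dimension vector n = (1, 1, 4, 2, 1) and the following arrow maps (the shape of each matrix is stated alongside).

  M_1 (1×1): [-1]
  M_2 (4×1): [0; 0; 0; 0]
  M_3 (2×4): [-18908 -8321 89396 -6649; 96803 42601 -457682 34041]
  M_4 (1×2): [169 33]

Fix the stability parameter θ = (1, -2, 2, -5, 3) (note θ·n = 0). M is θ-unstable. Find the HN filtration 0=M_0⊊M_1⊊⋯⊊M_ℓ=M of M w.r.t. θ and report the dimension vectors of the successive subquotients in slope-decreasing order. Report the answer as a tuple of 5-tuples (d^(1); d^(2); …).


Interval decomposition of M: I[1,2], I[3,3]^2, I[3,4], I[3,5].
HN type (ℓ=4): μ^(1)=3; μ^(2)=2; μ^(3)=-1/2; μ^(4)=-3/2

((0, 0, 0, 0, 1); (0, 0, 2, 0, 0); (1, 1, 0, 0, 0); (0, 0, 2, 2, 0))


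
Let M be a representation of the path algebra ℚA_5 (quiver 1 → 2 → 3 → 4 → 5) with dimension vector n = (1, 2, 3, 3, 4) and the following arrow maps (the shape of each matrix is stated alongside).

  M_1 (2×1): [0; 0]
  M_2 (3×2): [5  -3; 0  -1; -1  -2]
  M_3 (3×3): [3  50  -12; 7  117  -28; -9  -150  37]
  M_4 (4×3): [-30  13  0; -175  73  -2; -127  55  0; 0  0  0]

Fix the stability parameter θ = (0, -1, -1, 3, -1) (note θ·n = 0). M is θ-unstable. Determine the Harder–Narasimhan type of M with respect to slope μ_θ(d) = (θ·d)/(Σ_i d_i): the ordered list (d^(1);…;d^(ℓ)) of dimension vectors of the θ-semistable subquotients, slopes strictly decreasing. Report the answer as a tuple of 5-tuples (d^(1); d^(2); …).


Via rank(M_{q-1}∘⋯∘M_p): M ≅ I[1,1], I[2,5]^2, I[3,5], I[5,5].
μ_θ-semistable layers: μ^(1)=1; μ^(2)=0; μ^(3)=-1

((0, 0, 0, 3, 3); (1, 0, 0, 0, 0); (0, 2, 3, 0, 1))


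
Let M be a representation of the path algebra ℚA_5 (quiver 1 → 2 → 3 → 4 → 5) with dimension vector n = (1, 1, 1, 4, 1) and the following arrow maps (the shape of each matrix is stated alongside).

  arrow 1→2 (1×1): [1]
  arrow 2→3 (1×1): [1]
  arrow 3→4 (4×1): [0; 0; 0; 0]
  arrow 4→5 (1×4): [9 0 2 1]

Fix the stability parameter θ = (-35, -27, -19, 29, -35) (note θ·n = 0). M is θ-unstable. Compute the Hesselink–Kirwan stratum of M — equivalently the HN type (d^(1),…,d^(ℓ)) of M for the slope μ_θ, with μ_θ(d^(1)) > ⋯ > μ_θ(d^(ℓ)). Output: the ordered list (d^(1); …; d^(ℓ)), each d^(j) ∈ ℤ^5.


Via rank(M_{q-1}∘⋯∘M_p): M ≅ I[1,3], I[4,4]^3, I[4,5].
μ_θ-semistable layers: μ^(1)=29; μ^(2)=-3; μ^(3)=-19; μ^(4)=-27; μ^(5)=-35

((0, 0, 0, 3, 0); (0, 0, 0, 1, 1); (0, 0, 1, 0, 0); (0, 1, 0, 0, 0); (1, 0, 0, 0, 0))
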